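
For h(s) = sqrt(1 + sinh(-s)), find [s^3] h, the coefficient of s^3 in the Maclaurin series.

-7/48

Compose series: expand the inner function first, then feed it into the outer expansion.
h(0) = 1
h′(0) = -1/2
h′′(0) = -1/4
h′′′(0) = -7/8
Dividing each by k! gives the coefficients c_0, ..., c_3.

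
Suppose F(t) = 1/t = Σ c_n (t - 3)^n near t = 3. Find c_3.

[(t - 3)^0] = 1/3;  [(t - 3)^1] = -1/9;  [(t - 3)^2] = 1/27;  [(t - 3)^3] = -1/81.
So c_3 = F′′′(3)/3! = -1/81.

-1/81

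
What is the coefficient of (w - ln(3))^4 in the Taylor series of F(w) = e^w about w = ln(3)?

Differentiate repeatedly and evaluate at the center.
F(ln(3)) = 3
F′(ln(3)) = 3
F′′(ln(3)) = 3
F′′′(ln(3)) = 3
F^(4)(ln(3)) = 3
So c_4 = F^(4)(ln(3))/4! = 1/8.

1/8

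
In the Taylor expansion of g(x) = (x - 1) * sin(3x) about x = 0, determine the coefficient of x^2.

Shift and add copies of the series according to the polynomial's terms.
g(0) = 0
g′(0) = -3
g′′(0) = 6
The Taylor polynomial is Σ g^(k)(0)/k! · x^k.

3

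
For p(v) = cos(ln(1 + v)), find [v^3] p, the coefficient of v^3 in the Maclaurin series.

Compose series: expand the inner function first, then feed it into the outer expansion.
[v^0] = 1;  [v^1] = 0;  [v^2] = -1/2;  [v^3] = 1/2.
So c_3 = p′′′(0)/3! = 1/2.

1/2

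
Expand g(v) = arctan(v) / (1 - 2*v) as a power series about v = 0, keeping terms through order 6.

446*v^6/15 + 223*v^5/15 + 22*v^4/3 + 11*v^3/3 + 2*v^2 + v

Use 1/(1 - r) = Σ r^k on the denominator, then take the Cauchy product.
g(0) = 0
g′(0) = 1
g′′(0) = 4
g′′′(0) = 22
g^(4)(0) = 176
g^(5)(0) = 1784
g^(6)(0) = 21408
Then c_k = g^(k)(0)/k! gives each Taylor coefficient.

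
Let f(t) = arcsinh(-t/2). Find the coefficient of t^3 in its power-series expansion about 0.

1/48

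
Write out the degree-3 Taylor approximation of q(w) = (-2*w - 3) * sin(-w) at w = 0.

-w^3/2 + 2*w^2 + 3*w

Multiply each power in the prefactor through the base expansion.
q(0) = 0
q′(0) = 3
q′′(0) = 4
q′′′(0) = -3
The Taylor polynomial is Σ q^(k)(0)/k! · w^k.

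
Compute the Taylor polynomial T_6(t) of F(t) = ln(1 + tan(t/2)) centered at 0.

Compose series: expand the inner function first, then feed it into the outer expansion.

-31*t^6/2880 + t^5/48 - 7*t^4/192 + t^3/12 - t^2/8 + t/2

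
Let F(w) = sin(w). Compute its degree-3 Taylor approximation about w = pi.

(w - pi)^3/6 - (w - pi)

Differentiate repeatedly and evaluate at the center.
[(w - pi)^0] = 0;  [(w - pi)^1] = -1;  [(w - pi)^2] = 0;  [(w - pi)^3] = 1/6.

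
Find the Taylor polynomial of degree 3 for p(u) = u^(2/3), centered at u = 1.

[(u - 1)^0] = 1;  [(u - 1)^1] = 2/3;  [(u - 1)^2] = -1/9;  [(u - 1)^3] = 4/81.

4*(u - 1)^3/81 - (u - 1)^2/9 + 2*(u - 1)/3 + 1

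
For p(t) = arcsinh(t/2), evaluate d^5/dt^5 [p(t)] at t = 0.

Apply the Taylor formula c_k = f^(k)(a)/k!.
From the series, [t^5] p = 3/1280; multiply by 5! = 120 to get 9/32.

9/32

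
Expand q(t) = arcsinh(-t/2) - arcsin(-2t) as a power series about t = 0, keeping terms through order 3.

65*t^3/48 + 3*t/2

Expand each term separately and add.
[t^0] = 0;  [t^1] = 3/2;  [t^2] = 0;  [t^3] = 65/48.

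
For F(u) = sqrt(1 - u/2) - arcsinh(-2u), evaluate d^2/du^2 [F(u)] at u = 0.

Add the two expansions coefficient-wise.
The coefficient of u^2 in the expansion is -1/32, so F′′(0) = 2! * (-1/32) = -1/16.

-1/16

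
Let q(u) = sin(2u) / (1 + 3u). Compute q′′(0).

-12

Take the Cauchy product of the two expansions.
From the series, [u^2] q = -6; multiply by 2! = 2 to get -12.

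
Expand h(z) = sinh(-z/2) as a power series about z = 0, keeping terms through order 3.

-z^3/48 - z/2

[z^0] = 0;  [z^1] = -1/2;  [z^2] = 0;  [z^3] = -1/48.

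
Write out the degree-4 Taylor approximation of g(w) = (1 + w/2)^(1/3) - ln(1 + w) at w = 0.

481*w^4/1944 - 211*w^3/648 + 17*w^2/36 - 5*w/6 + 1

Combine the two series term by term.
g(0) = 1
g′(0) = -5/6
g′′(0) = 17/18
g′′′(0) = -211/108
g^(4)(0) = 481/81
Then c_k = g^(k)(0)/k! gives each Taylor coefficient.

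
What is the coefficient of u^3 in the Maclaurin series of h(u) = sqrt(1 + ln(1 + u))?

Plug the Maclaurin series of the inner function into that of the outer and collect terms.
h(0) = 1
h′(0) = 1/2
h′′(0) = -3/4
h′′′(0) = 17/8

17/48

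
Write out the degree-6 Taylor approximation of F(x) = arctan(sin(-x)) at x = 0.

Plug the Maclaurin series of the inner function into that of the outer and collect terms.
[x^0] = 0;  [x^1] = -1;  [x^2] = 0;  [x^3] = 1/2;  [x^4] = 0;  [x^5] = -3/8;  [x^6] = 0.

-3*x^5/8 + x^3/2 - x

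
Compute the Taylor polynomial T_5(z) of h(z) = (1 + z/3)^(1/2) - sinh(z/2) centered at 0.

Combine the two series term by term.
[z^0] = 1;  [z^1] = -1/3;  [z^2] = -1/72;  [z^3] = -1/54;  [z^4] = -5/10368;  [z^5] = -23/155520.

-23*z^5/155520 - 5*z^4/10368 - z^3/54 - z^2/72 - z/3 + 1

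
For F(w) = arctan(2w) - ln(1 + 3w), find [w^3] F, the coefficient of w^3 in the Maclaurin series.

-35/3

Add the two expansions coefficient-wise.
F(0) = 0
F′(0) = -1
F′′(0) = 9
F′′′(0) = -70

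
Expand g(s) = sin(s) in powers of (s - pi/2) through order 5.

(s - pi/2)^4/24 - (s - pi/2)^2/2 + 1

Compute the successive derivatives at the expansion point and divide by k!.
g(pi/2) = 1
g′(pi/2) = 0
g′′(pi/2) = -1
g′′′(pi/2) = 0
g^(4)(pi/2) = 1
g^(5)(pi/2) = 0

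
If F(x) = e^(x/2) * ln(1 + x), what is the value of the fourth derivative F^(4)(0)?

-3

Expand each factor separately, then convolve coefficients.
The coefficient of x^4 in the expansion is -1/8, so F^(4)(0) = 4! * (-1/8) = -3.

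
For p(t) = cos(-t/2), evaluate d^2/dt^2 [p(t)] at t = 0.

From the series, [t^2] p = -1/8; multiply by 2! = 2 to get -1/4.

-1/4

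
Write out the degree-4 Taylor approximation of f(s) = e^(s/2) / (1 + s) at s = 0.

Expand each factor separately, then convolve coefficients.
f(0) = 1
f′(0) = -1/2
f′′(0) = 5/4
f′′′(0) = -29/8
f^(4)(0) = 233/16
Dividing each by k! gives the coefficients c_0, ..., c_4.

233*s^4/384 - 29*s^3/48 + 5*s^2/8 - s/2 + 1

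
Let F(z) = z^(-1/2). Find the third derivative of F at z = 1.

-15/8

From the series, [(z - 1)^3] F = -5/16; multiply by 3! = 6 to get -15/8.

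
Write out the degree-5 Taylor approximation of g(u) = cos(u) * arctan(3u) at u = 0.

Expand each factor separately, then convolve coefficients.
g(0) = 0
g′(0) = 3
g′′(0) = 0
g′′′(0) = -63
g^(4)(0) = 0
g^(5)(0) = 6387

2129*u^5/40 - 21*u^3/2 + 3*u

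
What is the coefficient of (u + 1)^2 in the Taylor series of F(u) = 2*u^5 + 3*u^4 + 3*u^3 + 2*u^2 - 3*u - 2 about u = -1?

-9

F(-1) = 1
F′(-1) = 0
F′′(-1) = -18
So c_2 = F′′(-1)/2! = -9.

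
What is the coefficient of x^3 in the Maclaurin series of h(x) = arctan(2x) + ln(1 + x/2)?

Expand each term separately and add.
[x^0] = 0;  [x^1] = 5/2;  [x^2] = -1/8;  [x^3] = -21/8.

-21/8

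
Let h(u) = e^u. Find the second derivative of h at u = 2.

e^(2)

Compute the successive derivatives at the expansion point and divide by k!.
The coefficient of (u - 2)^2 in the expansion is e^(2)/2, so h′′(2) = 2! * (e^(2)/2) = e^(2).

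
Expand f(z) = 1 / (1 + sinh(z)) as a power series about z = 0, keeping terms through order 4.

4*z^4/3 - 7*z^3/6 + z^2 - z + 1

Use the geometric series for the reciprocal, then substitute.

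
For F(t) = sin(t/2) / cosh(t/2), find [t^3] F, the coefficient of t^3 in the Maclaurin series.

-1/12

Divide the numerator series by the denominator series (power-series long division).
F(0) = 0
F′(0) = 1/2
F′′(0) = 0
F′′′(0) = -1/2
So c_3 = F′′′(0)/3! = -1/12.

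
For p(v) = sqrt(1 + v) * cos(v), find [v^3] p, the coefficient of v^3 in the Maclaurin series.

-3/16

Write out both Maclaurin series and multiply, keeping only the needed powers.
p(0) = 1
p′(0) = 1/2
p′′(0) = -5/4
p′′′(0) = -9/8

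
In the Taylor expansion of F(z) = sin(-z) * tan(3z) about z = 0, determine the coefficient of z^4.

Expand each factor separately, then convolve coefficients.
F(0) = 0
F′(0) = 0
F′′(0) = -6
F′′′(0) = 0
F^(4)(0) = -204

-17/2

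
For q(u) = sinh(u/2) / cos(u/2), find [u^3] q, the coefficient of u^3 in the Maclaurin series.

1/12

Write the quotient as an unknown series and match coefficients against numerator = denominator · series.
q(0) = 0
q′(0) = 1/2
q′′(0) = 0
q′′′(0) = 1/2
Dividing each by k! gives the coefficients c_0, ..., c_3.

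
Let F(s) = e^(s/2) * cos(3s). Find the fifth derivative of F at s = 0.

Multiply the two series term by term and collect like powers.
The coefficient of s^5 in the expansion is 6121/3840, so F^(5)(0) = 5! * (6121/3840) = 6121/32.

6121/32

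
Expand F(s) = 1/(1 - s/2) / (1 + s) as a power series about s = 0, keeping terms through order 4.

Write out both Maclaurin series and multiply, keeping only the needed powers.
F(0) = 1
F′(0) = -1/2
F′′(0) = 3/2
F′′′(0) = -15/4
F^(4)(0) = 33/2
Dividing each by k! gives the coefficients c_0, ..., c_4.

11*s^4/16 - 5*s^3/8 + 3*s^2/4 - s/2 + 1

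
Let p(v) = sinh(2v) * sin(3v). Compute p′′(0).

12

Multiply the two series term by term and collect like powers.
The coefficient of v^2 in the expansion is 6, so p′′(0) = 2! * (6) = 12.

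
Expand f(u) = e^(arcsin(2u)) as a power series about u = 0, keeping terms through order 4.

Let u equal the inner series; expand the outer function in u and truncate.

10*u^4/3 + 8*u^3/3 + 2*u^2 + 2*u + 1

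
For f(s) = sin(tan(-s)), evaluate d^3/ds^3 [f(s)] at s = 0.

Substitute the inner expansion into the outer series and collect powers.
From the series, [s^3] f = -1/6; multiply by 3! = 6 to get -1.

-1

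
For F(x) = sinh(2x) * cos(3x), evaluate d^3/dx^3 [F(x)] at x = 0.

-46

Take the Cauchy product of the two expansions.
From the series, [x^3] F = -23/3; multiply by 3! = 6 to get -46.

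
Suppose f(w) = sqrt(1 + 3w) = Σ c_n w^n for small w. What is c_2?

-9/8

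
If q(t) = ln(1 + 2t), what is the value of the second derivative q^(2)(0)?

-4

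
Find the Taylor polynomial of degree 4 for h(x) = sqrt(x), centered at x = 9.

Compute the successive derivatives at the expansion point and divide by k!.

-5*(x - 9)^4/279936 + (x - 9)^3/3888 - (x - 9)^2/216 + (x - 9)/6 + 3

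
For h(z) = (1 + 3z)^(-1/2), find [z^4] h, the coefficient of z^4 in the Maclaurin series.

2835/128

Apply the Taylor formula c_k = f^(k)(a)/k!.
h(0) = 1
h′(0) = -3/2
h′′(0) = 27/4
h′′′(0) = -405/8
h^(4)(0) = 8505/16
So c_4 = h^(4)(0)/4! = 2835/128.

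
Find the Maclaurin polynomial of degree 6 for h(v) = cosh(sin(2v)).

-4*v^6/15 - 2*v^4 + 2*v^2 + 1

Substitute the inner expansion into the outer series and collect powers.
h(0) = 1
h′(0) = 0
h′′(0) = 4
h′′′(0) = 0
h^(4)(0) = -48
h^(5)(0) = 0
h^(6)(0) = -192
Dividing each by k! gives the coefficients c_0, ..., c_6.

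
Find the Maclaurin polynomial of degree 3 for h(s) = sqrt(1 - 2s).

Apply the Taylor formula c_k = f^(k)(a)/k!.
[s^0] = 1;  [s^1] = -1;  [s^2] = -1/2;  [s^3] = -1/2.

-s^3/2 - s^2/2 - s + 1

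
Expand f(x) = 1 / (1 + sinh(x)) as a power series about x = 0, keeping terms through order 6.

77*x^6/45 - 181*x^5/120 + 4*x^4/3 - 7*x^3/6 + x^2 - x + 1

Expand as Σ (-1)^k u^k with u equal to the inner function's series.
f(0) = 1
f′(0) = -1
f′′(0) = 2
f′′′(0) = -7
f^(4)(0) = 32
f^(5)(0) = -181
f^(6)(0) = 1232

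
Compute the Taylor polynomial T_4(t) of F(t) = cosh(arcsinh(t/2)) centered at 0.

Compose series: expand the inner function first, then feed it into the outer expansion.
F(0) = 1
F′(0) = 0
F′′(0) = 1/4
F′′′(0) = 0
F^(4)(0) = -3/16
Then c_k = F^(k)(0)/k! gives each Taylor coefficient.

-t^4/128 + t^2/8 + 1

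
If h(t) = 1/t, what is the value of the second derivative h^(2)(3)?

2/27

Differentiate repeatedly and evaluate at the center.
From the series, [(t - 3)^2] h = 1/27; multiply by 2! = 2 to get 2/27.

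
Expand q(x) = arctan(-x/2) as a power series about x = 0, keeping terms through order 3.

x^3/24 - x/2

Use the known series and substitute for the argument.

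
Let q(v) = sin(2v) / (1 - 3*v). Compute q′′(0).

12

Use 1/(1 - r) = Σ r^k on the denominator, then take the Cauchy product.
From the series, [v^2] q = 6; multiply by 2! = 2 to get 12.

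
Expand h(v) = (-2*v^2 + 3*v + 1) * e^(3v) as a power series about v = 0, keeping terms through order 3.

12*v^3 + 23*v^2/2 + 6*v + 1

Multiply each power in the prefactor through the base expansion.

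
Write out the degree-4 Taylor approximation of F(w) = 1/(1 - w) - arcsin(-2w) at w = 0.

w^4 + 7*w^3/3 + w^2 + 3*w + 1

Expand each term separately and add.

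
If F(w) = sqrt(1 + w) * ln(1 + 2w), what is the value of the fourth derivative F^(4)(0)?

-55

Multiply the two series term by term and collect like powers.
From the series, [w^4] F = -55/24; multiply by 4! = 24 to get -55.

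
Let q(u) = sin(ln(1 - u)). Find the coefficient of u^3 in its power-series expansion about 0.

-1/6

Compose series: expand the inner function first, then feed it into the outer expansion.
q(0) = 0
q′(0) = -1
q′′(0) = -1
q′′′(0) = -1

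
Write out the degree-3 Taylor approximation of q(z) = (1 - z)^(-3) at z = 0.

10*z^3 + 6*z^2 + 3*z + 1

q(0) = 1
q′(0) = 3
q′′(0) = 12
q′′′(0) = 60
The Taylor polynomial is Σ q^(k)(0)/k! · z^k.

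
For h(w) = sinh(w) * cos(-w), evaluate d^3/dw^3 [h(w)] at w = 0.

Multiply the two series term by term and collect like powers.
The coefficient of w^3 in the expansion is -1/3, so h′′′(0) = 3! * (-1/3) = -2.

-2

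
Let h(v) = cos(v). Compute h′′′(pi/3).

sqrt(3)/2

Apply the Taylor formula c_k = f^(k)(a)/k!.
From the series, [(v - pi/3)^3] h = sqrt(3)/12; multiply by 3! = 6 to get sqrt(3)/2.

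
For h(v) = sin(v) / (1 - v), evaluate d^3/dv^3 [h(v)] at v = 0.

Write out both Maclaurin series and multiply, keeping only the needed powers.
From the series, [v^3] h = 5/6; multiply by 3! = 6 to get 5.

5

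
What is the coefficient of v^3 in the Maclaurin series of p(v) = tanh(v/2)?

Apply the Taylor formula c_k = f^(k)(a)/k!.
p(0) = 0
p′(0) = 1/2
p′′(0) = 0
p′′′(0) = -1/4
Dividing each by k! gives the coefficients c_0, ..., c_3.

-1/24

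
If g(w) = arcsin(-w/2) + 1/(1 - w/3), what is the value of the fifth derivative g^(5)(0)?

551/2592

Expand each term separately and add.
From the series, [w^5] g = 551/311040; multiply by 5! = 120 to get 551/2592.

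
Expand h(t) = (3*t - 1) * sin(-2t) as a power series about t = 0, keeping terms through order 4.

Distribute the polynomial across the series and collect like powers.
h(0) = 0
h′(0) = 2
h′′(0) = -12
h′′′(0) = -8
h^(4)(0) = 96
The Taylor polynomial is Σ h^(k)(0)/k! · t^k.

4*t^4 - 4*t^3/3 - 6*t^2 + 2*t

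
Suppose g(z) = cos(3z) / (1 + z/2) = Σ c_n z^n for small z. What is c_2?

Expand each factor separately, then convolve coefficients.
g(0) = 1
g′(0) = -1/2
g′′(0) = -17/2
So c_2 = g′′(0)/2! = -17/4.

-17/4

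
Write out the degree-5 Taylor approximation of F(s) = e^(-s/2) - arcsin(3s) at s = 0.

Add the two expansions coefficient-wise.
[s^0] = 1;  [s^1] = -7/2;  [s^2] = 1/8;  [s^3] = -217/48;  [s^4] = 1/384;  [s^5] = -13997/768.

-13997*s^5/768 + s^4/384 - 217*s^3/48 + s^2/8 - 7*s/2 + 1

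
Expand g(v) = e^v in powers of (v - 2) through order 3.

(v - 2)^3*e^(2)/6 + (v - 2)^2*e^(2)/2 + (v - 2)*e^(2) + e^(2)

g(2) = e^(2)
g′(2) = e^(2)
g′′(2) = e^(2)
g′′′(2) = e^(2)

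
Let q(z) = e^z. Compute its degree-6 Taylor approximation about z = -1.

(z + 1)^6*e^(-1)/720 + (z + 1)^5*e^(-1)/120 + (z + 1)^4*e^(-1)/24 + (z + 1)^3*e^(-1)/6 + (z + 1)^2*e^(-1)/2 + (z + 1)*e^(-1) + e^(-1)

[(z + 1)^0] = e^(-1);  [(z + 1)^1] = e^(-1);  [(z + 1)^2] = e^(-1)/2;  [(z + 1)^3] = e^(-1)/6;  [(z + 1)^4] = e^(-1)/24;  [(z + 1)^5] = e^(-1)/120;  [(z + 1)^6] = e^(-1)/720.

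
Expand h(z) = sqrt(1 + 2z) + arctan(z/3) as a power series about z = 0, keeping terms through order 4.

-5*z^4/8 + 79*z^3/162 - z^2/2 + 4*z/3 + 1

Add the two expansions coefficient-wise.
[z^0] = 1;  [z^1] = 4/3;  [z^2] = -1/2;  [z^3] = 79/162;  [z^4] = -5/8.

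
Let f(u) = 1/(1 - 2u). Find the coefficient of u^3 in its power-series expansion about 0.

f(0) = 1
f′(0) = 2
f′′(0) = 8
f′′′(0) = 48

8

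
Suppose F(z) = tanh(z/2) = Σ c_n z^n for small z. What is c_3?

c_3 = F′′′(0)/3! = -1/24.

-1/24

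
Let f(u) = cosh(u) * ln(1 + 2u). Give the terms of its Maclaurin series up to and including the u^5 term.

Take the Cauchy product of the two expansions.
f(0) = 0
f′(0) = 2
f′′(0) = -4
f′′′(0) = 22
f^(4)(0) = -120
f^(5)(0) = 938
The Taylor polynomial is Σ f^(k)(0)/k! · u^k.

469*u^5/60 - 5*u^4 + 11*u^3/3 - 2*u^2 + 2*u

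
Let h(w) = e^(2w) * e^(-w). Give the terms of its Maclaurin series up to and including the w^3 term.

Take the Cauchy product of the two expansions.
h(0) = 1
h′(0) = 1
h′′(0) = 1
h′′′(0) = 1

w^3/6 + w^2/2 + w + 1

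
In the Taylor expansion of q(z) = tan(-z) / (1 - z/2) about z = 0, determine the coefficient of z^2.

Take the Cauchy product of the two expansions.
[z^0] = 0;  [z^1] = -1;  [z^2] = -1/2.

-1/2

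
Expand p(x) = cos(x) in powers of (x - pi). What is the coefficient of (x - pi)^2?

1/2

p(pi) = -1
p′(pi) = 0
p′′(pi) = 1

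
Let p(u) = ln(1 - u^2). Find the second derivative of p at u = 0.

The coefficient of u^2 in the expansion is -1, so p′′(0) = 2! * (-1) = -2.

-2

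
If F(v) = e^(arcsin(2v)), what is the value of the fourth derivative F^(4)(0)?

Plug the Maclaurin series of the inner function into that of the outer and collect terms.
The coefficient of v^4 in the expansion is 10/3, so F^(4)(0) = 4! * (10/3) = 80.

80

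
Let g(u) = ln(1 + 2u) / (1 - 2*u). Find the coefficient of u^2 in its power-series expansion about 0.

Multiply the numerator's expansion by the denominator's geometric series.
g(0) = 0
g′(0) = 2
g′′(0) = 4
Dividing each by k! gives the coefficients c_0, ..., c_2.

2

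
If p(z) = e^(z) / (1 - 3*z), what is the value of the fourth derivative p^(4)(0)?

2713

Use 1/(1 - r) = Σ r^k on the denominator, then take the Cauchy product.
The coefficient of z^4 in the expansion is 2713/24, so p^(4)(0) = 4! * (2713/24) = 2713.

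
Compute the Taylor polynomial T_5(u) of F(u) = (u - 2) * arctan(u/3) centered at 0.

Distribute the polynomial across the series and collect like powers.
F(0) = 0
F′(0) = -2/3
F′′(0) = 2/3
F′′′(0) = 4/27
F^(4)(0) = -8/27
F^(5)(0) = -16/81
The Taylor polynomial is Σ F^(k)(0)/k! · u^k.

-2*u^5/1215 - u^4/81 + 2*u^3/81 + u^2/3 - 2*u/3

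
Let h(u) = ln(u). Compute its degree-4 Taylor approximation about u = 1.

Use the known series and substitute for the argument.
[(u - 1)^0] = 0;  [(u - 1)^1] = 1;  [(u - 1)^2] = -1/2;  [(u - 1)^3] = 1/3;  [(u - 1)^4] = -1/4.

-(u - 1)^4/4 + (u - 1)^3/3 - (u - 1)^2/2 + (u - 1)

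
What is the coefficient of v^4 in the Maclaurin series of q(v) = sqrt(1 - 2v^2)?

-1/2

c_4 = q^(4)(0)/4! = -1/2.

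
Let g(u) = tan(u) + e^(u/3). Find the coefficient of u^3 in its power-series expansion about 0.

55/162

Combine the two series term by term.
[u^0] = 1;  [u^1] = 4/3;  [u^2] = 1/18;  [u^3] = 55/162.
So c_3 = g′′′(0)/3! = 55/162.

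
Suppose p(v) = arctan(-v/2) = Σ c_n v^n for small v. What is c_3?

p(0) = 0
p′(0) = -1/2
p′′(0) = 0
p′′′(0) = 1/4
So c_3 = p′′′(0)/3! = 1/24.

1/24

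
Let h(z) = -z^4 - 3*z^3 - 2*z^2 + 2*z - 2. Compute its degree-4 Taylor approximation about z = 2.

-(z - 2)^4 - 11*(z - 2)^3 - 44*(z - 2)^2 - 74*(z - 2) - 46

[(z - 2)^0] = -46;  [(z - 2)^1] = -74;  [(z - 2)^2] = -44;  [(z - 2)^3] = -11;  [(z - 2)^4] = -1.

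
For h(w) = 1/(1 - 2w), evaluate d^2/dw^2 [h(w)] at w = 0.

The coefficient of w^2 in the expansion is 4, so h′′(0) = 2! * (4) = 8.

8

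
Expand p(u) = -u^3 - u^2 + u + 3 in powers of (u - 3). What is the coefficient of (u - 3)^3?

-1

p(3) = -30
p′(3) = -32
p′′(3) = -20
p′′′(3) = -6
So c_3 = p′′′(3)/3! = -1.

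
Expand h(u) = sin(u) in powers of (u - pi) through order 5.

-(u - pi)^5/120 + (u - pi)^3/6 - (u - pi)

h(pi) = 0
h′(pi) = -1
h′′(pi) = 0
h′′′(pi) = 1
h^(4)(pi) = 0
h^(5)(pi) = -1
The Taylor polynomial is Σ h^(k)(pi)/k! · (u - pi)^k.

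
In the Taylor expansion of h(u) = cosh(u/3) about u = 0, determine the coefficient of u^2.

1/18

h(0) = 1
h′(0) = 0
h′′(0) = 1/9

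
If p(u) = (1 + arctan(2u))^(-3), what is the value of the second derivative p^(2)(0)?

Let u equal the inner series; expand the outer function in u and truncate.
The coefficient of u^2 in the expansion is 24, so p′′(0) = 2! * (24) = 48.

48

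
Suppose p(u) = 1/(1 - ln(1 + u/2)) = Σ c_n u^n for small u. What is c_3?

1/24

Let u equal the inner series; expand the outer function in u and truncate.
So c_3 = p′′′(0)/3! = 1/24.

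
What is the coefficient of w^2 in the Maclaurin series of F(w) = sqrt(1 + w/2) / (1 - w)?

Write out both Maclaurin series and multiply, keeping only the needed powers.
F(0) = 1
F′(0) = 5/4
F′′(0) = 39/16
So c_2 = F′′(0)/2! = 39/32.

39/32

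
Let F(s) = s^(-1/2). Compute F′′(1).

3/4

The coefficient of (s - 1)^2 in the expansion is 3/8, so F′′(1) = 2! * (3/8) = 3/4.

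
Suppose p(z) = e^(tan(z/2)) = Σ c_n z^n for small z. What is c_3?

1/16

Compose series: expand the inner function first, then feed it into the outer expansion.
p(0) = 1
p′(0) = 1/2
p′′(0) = 1/4
p′′′(0) = 3/8
So c_3 = p′′′(0)/3! = 1/16.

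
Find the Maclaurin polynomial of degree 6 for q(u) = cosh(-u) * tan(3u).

1481*u^5/40 + 21*u^3/2 + 3*u

Expand each factor separately, then convolve coefficients.
q(0) = 0
q′(0) = 3
q′′(0) = 0
q′′′(0) = 63
q^(4)(0) = 0
q^(5)(0) = 4443
q^(6)(0) = 0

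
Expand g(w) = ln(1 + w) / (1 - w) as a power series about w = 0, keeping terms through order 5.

47*w^5/60 + 7*w^4/12 + 5*w^3/6 + w^2/2 + w

Take the Cauchy product of the two expansions.
[w^0] = 0;  [w^1] = 1;  [w^2] = 1/2;  [w^3] = 5/6;  [w^4] = 7/12;  [w^5] = 47/60.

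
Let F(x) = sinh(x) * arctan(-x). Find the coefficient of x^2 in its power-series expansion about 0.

-1

Write out both Maclaurin series and multiply, keeping only the needed powers.
[x^0] = 0;  [x^1] = 0;  [x^2] = -1.
So c_2 = F′′(0)/2! = -1.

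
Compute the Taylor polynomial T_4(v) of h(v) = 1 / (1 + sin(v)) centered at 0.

Write 1/(1+u) = 1 - u + u^2 - u^3 + ... and substitute the series for u.
h(0) = 1
h′(0) = -1
h′′(0) = 2
h′′′(0) = -5
h^(4)(0) = 16
Dividing each by k! gives the coefficients c_0, ..., c_4.

2*v^4/3 - 5*v^3/6 + v^2 - v + 1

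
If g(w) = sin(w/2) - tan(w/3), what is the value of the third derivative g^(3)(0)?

Expand each term separately and add.
The coefficient of w^3 in the expansion is -43/1296, so g′′′(0) = 3! * (-43/1296) = -43/216.

-43/216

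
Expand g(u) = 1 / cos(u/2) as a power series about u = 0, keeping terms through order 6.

61*u^6/46080 + 5*u^4/384 + u^2/8 + 1

Divide the numerator series by the denominator series (power-series long division).
g(0) = 1
g′(0) = 0
g′′(0) = 1/4
g′′′(0) = 0
g^(4)(0) = 5/16
g^(5)(0) = 0
g^(6)(0) = 61/64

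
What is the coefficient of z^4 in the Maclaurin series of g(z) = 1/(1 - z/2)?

1/16

g(0) = 1
g′(0) = 1/2
g′′(0) = 1/2
g′′′(0) = 3/4
g^(4)(0) = 3/2
So c_4 = g^(4)(0)/4! = 1/16.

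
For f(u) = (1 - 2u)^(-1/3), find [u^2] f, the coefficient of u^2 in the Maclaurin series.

f(0) = 1
f′(0) = 2/3
f′′(0) = 16/9
Dividing each by k! gives the coefficients c_0, ..., c_2.

8/9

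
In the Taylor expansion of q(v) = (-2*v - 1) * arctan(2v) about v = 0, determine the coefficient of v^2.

-4

Multiply each power in the prefactor through the base expansion.
q(0) = 0
q′(0) = -2
q′′(0) = -8
So c_2 = q′′(0)/2! = -4.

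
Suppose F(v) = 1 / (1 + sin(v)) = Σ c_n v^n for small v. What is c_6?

17/45

Write 1/(1+u) = 1 - u + u^2 - u^3 + ... and substitute the series for u.
F(0) = 1
F′(0) = -1
F′′(0) = 2
F′′′(0) = -5
F^(4)(0) = 16
F^(5)(0) = -61
F^(6)(0) = 272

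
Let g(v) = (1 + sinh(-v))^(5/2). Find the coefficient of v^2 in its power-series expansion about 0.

15/8

Plug the Maclaurin series of the inner function into that of the outer and collect terms.
g(0) = 1
g′(0) = -5/2
g′′(0) = 15/4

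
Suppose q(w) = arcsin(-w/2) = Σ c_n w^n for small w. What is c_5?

-3/1280

q(0) = 0
q′(0) = -1/2
q′′(0) = 0
q′′′(0) = -1/8
q^(4)(0) = 0
q^(5)(0) = -9/32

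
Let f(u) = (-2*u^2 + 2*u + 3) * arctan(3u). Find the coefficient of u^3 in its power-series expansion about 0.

-33

Multiply each power in the prefactor through the base expansion.
[u^0] = 0;  [u^1] = 9;  [u^2] = 6;  [u^3] = -33.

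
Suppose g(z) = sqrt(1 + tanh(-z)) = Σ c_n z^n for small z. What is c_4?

Compose series: expand the inner function first, then feed it into the outer expansion.
[z^0] = 1;  [z^1] = -1/2;  [z^2] = -1/8;  [z^3] = 5/48;  [z^4] = 17/384.

17/384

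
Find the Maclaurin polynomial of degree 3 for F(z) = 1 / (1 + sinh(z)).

-7*z^3/6 + z^2 - z + 1

Expand as Σ (-1)^k u^k with u equal to the inner function's series.
F(0) = 1
F′(0) = -1
F′′(0) = 2
F′′′(0) = -7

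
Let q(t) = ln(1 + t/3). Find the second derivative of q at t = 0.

-1/9

The coefficient of t^2 in the expansion is -1/18, so q′′(0) = 2! * (-1/18) = -1/9.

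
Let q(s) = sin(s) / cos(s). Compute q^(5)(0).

Divide the numerator series by the denominator series (power-series long division).
The coefficient of s^5 in the expansion is 2/15, so q^(5)(0) = 5! * (2/15) = 16.

16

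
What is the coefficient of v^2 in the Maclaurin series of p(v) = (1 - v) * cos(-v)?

-1/2

Multiply each power in the prefactor through the base expansion.
p(0) = 1
p′(0) = -1
p′′(0) = -1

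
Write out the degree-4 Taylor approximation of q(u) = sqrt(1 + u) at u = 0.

Use the known series and substitute for the argument.

-5*u^4/128 + u^3/16 - u^2/8 + u/2 + 1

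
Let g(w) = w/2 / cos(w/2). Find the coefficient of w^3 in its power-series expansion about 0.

Write the quotient as an unknown series and match coefficients against numerator = denominator · series.
g(0) = 0
g′(0) = 1/2
g′′(0) = 0
g′′′(0) = 3/8

1/16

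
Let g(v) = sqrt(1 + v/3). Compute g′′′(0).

1/72

From the series, [v^3] g = 1/432; multiply by 3! = 6 to get 1/72.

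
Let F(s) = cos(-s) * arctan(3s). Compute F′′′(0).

-63

Take the Cauchy product of the two expansions.
From the series, [s^3] F = -21/2; multiply by 3! = 6 to get -63.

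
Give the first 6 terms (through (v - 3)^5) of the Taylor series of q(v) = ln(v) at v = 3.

(v - 3)^5/1215 - (v - 3)^4/324 + (v - 3)^3/81 - (v - 3)^2/18 + (v - 3)/3 + ln(3)

Apply the Taylor formula c_k = f^(k)(a)/k!.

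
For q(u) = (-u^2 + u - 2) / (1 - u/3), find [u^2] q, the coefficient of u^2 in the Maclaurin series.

-8/9

Shift and add copies of the series according to the polynomial's terms.
q(0) = -2
q′(0) = 1/3
q′′(0) = -16/9
So c_2 = q′′(0)/2! = -8/9.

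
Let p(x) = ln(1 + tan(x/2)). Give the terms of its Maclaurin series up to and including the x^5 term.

x^5/48 - 7*x^4/192 + x^3/12 - x^2/8 + x/2

Let u equal the inner series; expand the outer function in u and truncate.
p(0) = 0
p′(0) = 1/2
p′′(0) = -1/4
p′′′(0) = 1/2
p^(4)(0) = -7/8
p^(5)(0) = 5/2
The Taylor polynomial is Σ p^(k)(0)/k! · x^k.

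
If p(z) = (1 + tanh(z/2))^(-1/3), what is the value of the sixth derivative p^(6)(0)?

Plug the Maclaurin series of the inner function into that of the outer and collect terms.
From the series, [z^6] p = 47/1049760; multiply by 6! = 720 to get 47/1458.

47/1458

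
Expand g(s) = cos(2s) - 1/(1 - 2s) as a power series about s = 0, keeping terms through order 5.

-32*s^5 - 46*s^4/3 - 8*s^3 - 6*s^2 - 2*s

Add the two expansions coefficient-wise.
[s^0] = 0;  [s^1] = -2;  [s^2] = -6;  [s^3] = -8;  [s^4] = -46/3;  [s^5] = -32.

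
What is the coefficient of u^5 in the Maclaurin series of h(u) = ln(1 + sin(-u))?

Compose series: expand the inner function first, then feed it into the outer expansion.
[u^0] = 0;  [u^1] = -1;  [u^2] = -1/2;  [u^3] = -1/6;  [u^4] = -1/12;  [u^5] = -1/24.
So c_5 = h^(5)(0)/5! = -1/24.

-1/24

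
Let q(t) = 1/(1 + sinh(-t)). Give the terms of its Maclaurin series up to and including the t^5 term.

Let u equal the inner series; expand the outer function in u and truncate.
q(0) = 1
q′(0) = 1
q′′(0) = 2
q′′′(0) = 7
q^(4)(0) = 32
q^(5)(0) = 181

181*t^5/120 + 4*t^4/3 + 7*t^3/6 + t^2 + t + 1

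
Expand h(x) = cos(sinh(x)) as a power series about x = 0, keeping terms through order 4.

-x^4/8 - x^2/2 + 1

Let u equal the inner series; expand the outer function in u and truncate.
h(0) = 1
h′(0) = 0
h′′(0) = -1
h′′′(0) = 0
h^(4)(0) = -3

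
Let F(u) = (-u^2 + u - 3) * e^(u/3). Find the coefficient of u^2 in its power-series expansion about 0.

-5/6

Multiply each power in the prefactor through the base expansion.
[u^0] = -3;  [u^1] = 0;  [u^2] = -5/6.
So c_2 = F′′(0)/2! = -5/6.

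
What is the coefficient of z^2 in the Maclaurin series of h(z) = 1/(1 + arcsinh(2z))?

Plug the Maclaurin series of the inner function into that of the outer and collect terms.
[z^0] = 1;  [z^1] = -2;  [z^2] = 4.
So c_2 = h′′(0)/2! = 4.

4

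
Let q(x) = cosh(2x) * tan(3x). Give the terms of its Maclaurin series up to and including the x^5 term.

Write out both Maclaurin series and multiply, keeping only the needed powers.
q(0) = 0
q′(0) = 3
q′′(0) = 0
q′′′(0) = 90
q^(4)(0) = 0
q^(5)(0) = 6288

262*x^5/5 + 15*x^3 + 3*x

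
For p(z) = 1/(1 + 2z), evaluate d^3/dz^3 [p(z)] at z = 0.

The coefficient of z^3 in the expansion is -8, so p′′′(0) = 3! * (-8) = -48.

-48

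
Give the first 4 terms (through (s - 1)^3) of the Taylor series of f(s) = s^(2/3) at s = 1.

4*(s - 1)^3/81 - (s - 1)^2/9 + 2*(s - 1)/3 + 1

[(s - 1)^0] = 1;  [(s - 1)^1] = 2/3;  [(s - 1)^2] = -1/9;  [(s - 1)^3] = 4/81.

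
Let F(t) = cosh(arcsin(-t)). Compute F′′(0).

1

Substitute the inner expansion into the outer series and collect powers.
The coefficient of t^2 in the expansion is 1/2, so F′′(0) = 2! * (1/2) = 1.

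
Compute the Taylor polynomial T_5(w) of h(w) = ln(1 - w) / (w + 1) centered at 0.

-47*w^5/60 + 7*w^4/12 - 5*w^3/6 + w^2/2 - w

Expand 1/(denominator) as a geometric series and multiply by the numerator's series.
[w^0] = 0;  [w^1] = -1;  [w^2] = 1/2;  [w^3] = -5/6;  [w^4] = 7/12;  [w^5] = -47/60.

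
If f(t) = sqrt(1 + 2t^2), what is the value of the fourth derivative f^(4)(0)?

From the series, [t^4] f = -1/2; multiply by 4! = 24 to get -12.

-12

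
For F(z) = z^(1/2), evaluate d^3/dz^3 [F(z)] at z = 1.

The coefficient of (z - 1)^3 in the expansion is 1/16, so F′′′(1) = 3! * (1/16) = 3/8.

3/8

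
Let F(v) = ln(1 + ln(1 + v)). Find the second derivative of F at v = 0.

-2

Plug the Maclaurin series of the inner function into that of the outer and collect terms.
From the series, [v^2] F = -1; multiply by 2! = 2 to get -2.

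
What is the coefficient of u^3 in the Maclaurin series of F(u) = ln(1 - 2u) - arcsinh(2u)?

Combine the two series term by term.
F(0) = 0
F′(0) = -4
F′′(0) = -4
F′′′(0) = -8
So c_3 = F′′′(0)/3! = -4/3.

-4/3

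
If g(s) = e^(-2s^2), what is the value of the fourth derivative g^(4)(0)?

48

Apply the Taylor formula c_k = f^(k)(a)/k!.
The coefficient of s^4 in the expansion is 2, so g^(4)(0) = 4! * (2) = 48.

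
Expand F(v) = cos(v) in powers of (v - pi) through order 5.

F(pi) = -1
F′(pi) = 0
F′′(pi) = 1
F′′′(pi) = 0
F^(4)(pi) = -1
F^(5)(pi) = 0
The Taylor polynomial is Σ F^(k)(pi)/k! · (v - pi)^k.

-(v - pi)^4/24 + (v - pi)^2/2 - 1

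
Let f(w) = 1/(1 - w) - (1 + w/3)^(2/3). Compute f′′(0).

Combine the two series term by term.
From the series, [w^2] f = 82/81; multiply by 2! = 2 to get 164/81.

164/81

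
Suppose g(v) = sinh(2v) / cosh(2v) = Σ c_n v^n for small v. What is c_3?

-8/3

Write the quotient as an unknown series and match coefficients against numerator = denominator · series.
[v^0] = 0;  [v^1] = 2;  [v^2] = 0;  [v^3] = -8/3.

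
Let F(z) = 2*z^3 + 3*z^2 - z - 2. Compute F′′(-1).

-6

Use the known series and substitute for the argument.
From the series, [(z + 1)^2] F = -3; multiply by 2! = 2 to get -6.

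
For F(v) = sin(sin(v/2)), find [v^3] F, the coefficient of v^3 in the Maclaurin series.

-1/24

Compose series: expand the inner function first, then feed it into the outer expansion.
[v^0] = 0;  [v^1] = 1/2;  [v^2] = 0;  [v^3] = -1/24.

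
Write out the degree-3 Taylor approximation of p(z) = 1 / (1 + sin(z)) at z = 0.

Expand as Σ (-1)^k u^k with u equal to the inner function's series.
p(0) = 1
p′(0) = -1
p′′(0) = 2
p′′′(0) = -5
The Taylor polynomial is Σ p^(k)(0)/k! · z^k.

-5*z^3/6 + z^2 - z + 1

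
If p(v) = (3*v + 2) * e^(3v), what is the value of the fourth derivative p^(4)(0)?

486

Distribute the polynomial across the series and collect like powers.
From the series, [v^4] p = 81/4; multiply by 4! = 24 to get 486.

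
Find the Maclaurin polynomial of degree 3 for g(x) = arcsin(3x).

g(0) = 0
g′(0) = 3
g′′(0) = 0
g′′′(0) = 27

9*x^3/2 + 3*x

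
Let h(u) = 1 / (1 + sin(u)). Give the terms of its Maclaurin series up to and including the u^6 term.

Expand as Σ (-1)^k u^k with u equal to the inner function's series.
h(0) = 1
h′(0) = -1
h′′(0) = 2
h′′′(0) = -5
h^(4)(0) = 16
h^(5)(0) = -61
h^(6)(0) = 272
The Taylor polynomial is Σ h^(k)(0)/k! · u^k.

17*u^6/45 - 61*u^5/120 + 2*u^4/3 - 5*u^3/6 + u^2 - u + 1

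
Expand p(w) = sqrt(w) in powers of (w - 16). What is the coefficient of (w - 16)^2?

Apply the Taylor formula c_k = f^(k)(a)/k!.

-1/512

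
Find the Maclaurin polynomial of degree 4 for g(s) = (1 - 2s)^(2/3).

-112*s^4/243 - 32*s^3/81 - 4*s^2/9 - 4*s/3 + 1

g(0) = 1
g′(0) = -4/3
g′′(0) = -8/9
g′′′(0) = -64/27
g^(4)(0) = -896/81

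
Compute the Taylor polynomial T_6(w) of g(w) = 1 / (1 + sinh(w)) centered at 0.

Write 1/(1+u) = 1 - u + u^2 - u^3 + ... and substitute the series for u.
g(0) = 1
g′(0) = -1
g′′(0) = 2
g′′′(0) = -7
g^(4)(0) = 32
g^(5)(0) = -181
g^(6)(0) = 1232

77*w^6/45 - 181*w^5/120 + 4*w^4/3 - 7*w^3/6 + w^2 - w + 1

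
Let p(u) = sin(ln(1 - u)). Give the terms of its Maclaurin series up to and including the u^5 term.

Let u equal the inner series; expand the outer function in u and truncate.
p(0) = 0
p′(0) = -1
p′′(0) = -1
p′′′(0) = -1
p^(4)(0) = 0
p^(5)(0) = 10

u^5/12 - u^3/6 - u^2/2 - u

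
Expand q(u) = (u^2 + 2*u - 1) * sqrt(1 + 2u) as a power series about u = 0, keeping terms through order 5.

Multiply each power in the prefactor through the base expansion.
[u^0] = -1;  [u^1] = 1;  [u^2] = 7/2;  [u^3] = -1/2;  [u^4] = 9/8;  [u^5] = -13/8.

-13*u^5/8 + 9*u^4/8 - u^3/2 + 7*u^2/2 + u - 1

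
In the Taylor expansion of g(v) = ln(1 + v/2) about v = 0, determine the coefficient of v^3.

1/24

Apply the Taylor formula c_k = f^(k)(a)/k!.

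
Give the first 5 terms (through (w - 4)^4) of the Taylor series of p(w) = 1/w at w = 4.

(w - 4)^4/1024 - (w - 4)^3/256 + (w - 4)^2/64 - (w - 4)/16 + 1/4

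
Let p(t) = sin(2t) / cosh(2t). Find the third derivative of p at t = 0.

-32

Divide the numerator series by the denominator series (power-series long division).
From the series, [t^3] p = -16/3; multiply by 3! = 6 to get -32.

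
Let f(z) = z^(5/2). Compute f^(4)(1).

-15/16

Differentiate repeatedly and evaluate at the center.
The coefficient of (z - 1)^4 in the expansion is -5/128, so f^(4)(1) = 4! * (-5/128) = -15/16.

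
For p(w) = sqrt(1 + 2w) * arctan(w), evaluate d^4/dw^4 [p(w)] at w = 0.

Write out both Maclaurin series and multiply, keeping only the needed powers.
From the series, [w^4] p = 1/6; multiply by 4! = 24 to get 4.

4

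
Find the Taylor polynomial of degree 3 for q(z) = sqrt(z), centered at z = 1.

Compute the successive derivatives at the expansion point and divide by k!.
q(1) = 1
q′(1) = 1/2
q′′(1) = -1/4
q′′′(1) = 3/8

(z - 1)^3/16 - (z - 1)^2/8 + (z - 1)/2 + 1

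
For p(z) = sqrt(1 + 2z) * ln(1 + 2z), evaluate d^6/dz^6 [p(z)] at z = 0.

Expand each factor separately, then convolve coefficients.
From the series, [z^6] p = 31/15; multiply by 6! = 720 to get 1488.

1488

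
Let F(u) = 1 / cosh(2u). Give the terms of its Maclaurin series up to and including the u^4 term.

10*u^4/3 - 2*u^2 + 1

Invert the denominator's series and multiply.
F(0) = 1
F′(0) = 0
F′′(0) = -4
F′′′(0) = 0
F^(4)(0) = 80
The Taylor polynomial is Σ F^(k)(0)/k! · u^k.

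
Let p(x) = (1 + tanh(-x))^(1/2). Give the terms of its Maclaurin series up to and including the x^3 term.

5*x^3/48 - x^2/8 - x/2 + 1

Compose series: expand the inner function first, then feed it into the outer expansion.
[x^0] = 1;  [x^1] = -1/2;  [x^2] = -1/8;  [x^3] = 5/48.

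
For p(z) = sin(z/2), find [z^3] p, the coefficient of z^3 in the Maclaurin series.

Apply the Taylor formula c_k = f^(k)(a)/k!.
p(0) = 0
p′(0) = 1/2
p′′(0) = 0
p′′′(0) = -1/8
So c_3 = p′′′(0)/3! = -1/48.

-1/48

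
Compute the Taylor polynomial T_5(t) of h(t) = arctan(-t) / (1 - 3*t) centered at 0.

-391*t^5/5 - 26*t^4 - 26*t^3/3 - 3*t^2 - t

Multiply the numerator's expansion by the denominator's geometric series.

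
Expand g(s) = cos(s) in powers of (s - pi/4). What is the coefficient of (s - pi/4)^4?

g(pi/4) = sqrt(2)/2
g′(pi/4) = -sqrt(2)/2
g′′(pi/4) = -sqrt(2)/2
g′′′(pi/4) = sqrt(2)/2
g^(4)(pi/4) = sqrt(2)/2

sqrt(2)/48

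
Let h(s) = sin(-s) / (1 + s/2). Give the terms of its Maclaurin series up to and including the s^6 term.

Write out both Maclaurin series and multiply, keeping only the needed powers.

7*s^6/480 - 7*s^5/240 + s^4/24 - s^3/12 + s^2/2 - s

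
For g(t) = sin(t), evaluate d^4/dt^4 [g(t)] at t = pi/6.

Use the known series and substitute for the argument.
From the series, [(t - pi/6)^4] g = 1/48; multiply by 4! = 24 to get 1/2.

1/2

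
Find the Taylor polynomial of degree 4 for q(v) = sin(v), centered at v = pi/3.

sqrt(3)*(v - pi/3)^4/48 - (v - pi/3)^3/12 - sqrt(3)*(v - pi/3)^2/4 + (v - pi/3)/2 + sqrt(3)/2

Differentiate repeatedly and evaluate at the center.
q(pi/3) = sqrt(3)/2
q′(pi/3) = 1/2
q′′(pi/3) = -sqrt(3)/2
q′′′(pi/3) = -1/2
q^(4)(pi/3) = sqrt(3)/2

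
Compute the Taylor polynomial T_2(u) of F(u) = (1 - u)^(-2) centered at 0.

F(0) = 1
F′(0) = 2
F′′(0) = 6
Dividing each by k! gives the coefficients c_0, ..., c_2.

3*u^2 + 2*u + 1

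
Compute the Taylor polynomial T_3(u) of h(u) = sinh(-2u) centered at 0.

h(0) = 0
h′(0) = -2
h′′(0) = 0
h′′′(0) = -8
The Taylor polynomial is Σ h^(k)(0)/k! · u^k.

-4*u^3/3 - 2*u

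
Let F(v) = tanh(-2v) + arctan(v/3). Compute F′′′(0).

Combine the two series term by term.
From the series, [v^3] F = 215/81; multiply by 3! = 6 to get 430/27.

430/27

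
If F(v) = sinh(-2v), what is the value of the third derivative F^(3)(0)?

The coefficient of v^3 in the expansion is -4/3, so F′′′(0) = 3! * (-4/3) = -8.

-8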